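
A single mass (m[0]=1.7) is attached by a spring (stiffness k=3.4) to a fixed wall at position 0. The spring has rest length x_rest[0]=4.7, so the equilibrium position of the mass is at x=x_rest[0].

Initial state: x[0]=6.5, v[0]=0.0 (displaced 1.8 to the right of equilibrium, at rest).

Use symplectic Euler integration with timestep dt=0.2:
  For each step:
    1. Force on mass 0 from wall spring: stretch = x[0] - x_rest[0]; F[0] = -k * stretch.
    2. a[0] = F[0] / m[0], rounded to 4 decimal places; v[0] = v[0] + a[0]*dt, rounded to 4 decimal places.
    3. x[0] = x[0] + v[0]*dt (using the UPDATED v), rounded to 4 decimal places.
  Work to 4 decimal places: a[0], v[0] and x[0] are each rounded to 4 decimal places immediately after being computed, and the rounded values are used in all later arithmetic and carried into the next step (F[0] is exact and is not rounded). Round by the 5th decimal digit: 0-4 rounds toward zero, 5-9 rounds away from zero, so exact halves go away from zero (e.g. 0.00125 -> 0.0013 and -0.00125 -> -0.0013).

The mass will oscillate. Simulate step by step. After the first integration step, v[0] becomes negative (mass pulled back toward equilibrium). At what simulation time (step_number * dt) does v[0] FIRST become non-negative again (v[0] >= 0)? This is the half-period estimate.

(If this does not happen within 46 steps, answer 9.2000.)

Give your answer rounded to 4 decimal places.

Answer: 2.4000

Derivation:
Step 0: x=[6.5000] v=[0.0000]
Step 1: x=[6.3560] v=[-0.7200]
Step 2: x=[6.0795] v=[-1.3824]
Step 3: x=[5.6927] v=[-1.9342]
Step 4: x=[5.2264] v=[-2.3313]
Step 5: x=[4.7180] v=[-2.5419]
Step 6: x=[4.2082] v=[-2.5491]
Step 7: x=[3.7377] v=[-2.3524]
Step 8: x=[3.3442] v=[-1.9675]
Step 9: x=[3.0592] v=[-1.4252]
Step 10: x=[2.9054] v=[-0.7689]
Step 11: x=[2.8952] v=[-0.0511]
Step 12: x=[3.0294] v=[0.6708]
First v>=0 after going negative at step 12, time=2.4000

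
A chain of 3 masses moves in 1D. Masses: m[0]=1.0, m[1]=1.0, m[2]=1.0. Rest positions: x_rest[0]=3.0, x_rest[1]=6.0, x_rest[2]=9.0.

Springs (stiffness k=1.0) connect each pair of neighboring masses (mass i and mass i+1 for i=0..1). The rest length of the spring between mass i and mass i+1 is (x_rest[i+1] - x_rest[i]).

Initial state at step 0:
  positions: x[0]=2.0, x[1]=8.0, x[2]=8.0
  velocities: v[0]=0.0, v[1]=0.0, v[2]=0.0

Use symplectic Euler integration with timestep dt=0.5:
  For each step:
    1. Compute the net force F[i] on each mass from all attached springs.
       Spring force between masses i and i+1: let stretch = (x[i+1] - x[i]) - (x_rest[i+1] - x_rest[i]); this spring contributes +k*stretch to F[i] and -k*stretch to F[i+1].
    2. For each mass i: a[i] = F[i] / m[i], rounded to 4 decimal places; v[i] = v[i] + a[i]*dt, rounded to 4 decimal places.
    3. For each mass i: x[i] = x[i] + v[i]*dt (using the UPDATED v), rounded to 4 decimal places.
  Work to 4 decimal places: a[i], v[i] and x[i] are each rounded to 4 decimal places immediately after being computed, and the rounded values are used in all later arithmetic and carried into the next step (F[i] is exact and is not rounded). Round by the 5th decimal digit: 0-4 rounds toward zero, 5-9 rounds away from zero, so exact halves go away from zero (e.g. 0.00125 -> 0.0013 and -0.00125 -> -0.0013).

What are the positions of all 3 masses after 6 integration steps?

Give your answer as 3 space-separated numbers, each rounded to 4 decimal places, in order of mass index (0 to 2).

Answer: 2.0066 7.9869 8.0066

Derivation:
Step 0: x=[2.0000 8.0000 8.0000] v=[0.0000 0.0000 0.0000]
Step 1: x=[2.7500 6.5000 8.7500] v=[1.5000 -3.0000 1.5000]
Step 2: x=[3.6875 4.6250 9.6875] v=[1.8750 -3.7500 1.8750]
Step 3: x=[4.1094 3.7813 10.1094] v=[0.8438 -1.6875 0.8438]
Step 4: x=[3.6993 4.6016 9.6993] v=[-0.8203 1.6406 -0.8203]
Step 5: x=[2.7647 6.4708 8.7647] v=[-1.8692 3.7383 -1.8692]
Step 6: x=[2.0066 7.9869 8.0066] v=[-1.5162 3.0322 -1.5162]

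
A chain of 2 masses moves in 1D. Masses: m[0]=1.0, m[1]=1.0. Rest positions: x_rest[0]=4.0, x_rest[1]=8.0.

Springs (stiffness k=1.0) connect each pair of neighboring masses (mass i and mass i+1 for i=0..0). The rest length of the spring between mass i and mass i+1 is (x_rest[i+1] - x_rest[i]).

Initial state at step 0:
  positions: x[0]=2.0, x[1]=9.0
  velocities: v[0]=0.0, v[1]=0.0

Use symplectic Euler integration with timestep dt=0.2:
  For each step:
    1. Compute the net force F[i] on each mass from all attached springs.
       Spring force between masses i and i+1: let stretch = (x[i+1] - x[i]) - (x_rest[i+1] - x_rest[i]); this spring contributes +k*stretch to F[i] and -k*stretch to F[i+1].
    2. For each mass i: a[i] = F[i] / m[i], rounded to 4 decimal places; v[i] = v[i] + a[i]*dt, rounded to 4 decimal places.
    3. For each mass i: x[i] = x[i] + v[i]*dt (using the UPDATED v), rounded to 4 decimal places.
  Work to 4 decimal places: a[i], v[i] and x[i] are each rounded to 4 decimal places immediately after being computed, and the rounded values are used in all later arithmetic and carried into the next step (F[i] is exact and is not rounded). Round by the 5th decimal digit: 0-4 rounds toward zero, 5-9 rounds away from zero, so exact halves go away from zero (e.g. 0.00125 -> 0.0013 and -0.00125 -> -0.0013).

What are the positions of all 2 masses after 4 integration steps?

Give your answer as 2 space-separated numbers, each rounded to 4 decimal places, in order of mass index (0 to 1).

Step 0: x=[2.0000 9.0000] v=[0.0000 0.0000]
Step 1: x=[2.1200 8.8800] v=[0.6000 -0.6000]
Step 2: x=[2.3504 8.6496] v=[1.1520 -1.1520]
Step 3: x=[2.6728 8.3272] v=[1.6118 -1.6118]
Step 4: x=[3.0613 7.9387] v=[1.9427 -1.9427]

Answer: 3.0613 7.9387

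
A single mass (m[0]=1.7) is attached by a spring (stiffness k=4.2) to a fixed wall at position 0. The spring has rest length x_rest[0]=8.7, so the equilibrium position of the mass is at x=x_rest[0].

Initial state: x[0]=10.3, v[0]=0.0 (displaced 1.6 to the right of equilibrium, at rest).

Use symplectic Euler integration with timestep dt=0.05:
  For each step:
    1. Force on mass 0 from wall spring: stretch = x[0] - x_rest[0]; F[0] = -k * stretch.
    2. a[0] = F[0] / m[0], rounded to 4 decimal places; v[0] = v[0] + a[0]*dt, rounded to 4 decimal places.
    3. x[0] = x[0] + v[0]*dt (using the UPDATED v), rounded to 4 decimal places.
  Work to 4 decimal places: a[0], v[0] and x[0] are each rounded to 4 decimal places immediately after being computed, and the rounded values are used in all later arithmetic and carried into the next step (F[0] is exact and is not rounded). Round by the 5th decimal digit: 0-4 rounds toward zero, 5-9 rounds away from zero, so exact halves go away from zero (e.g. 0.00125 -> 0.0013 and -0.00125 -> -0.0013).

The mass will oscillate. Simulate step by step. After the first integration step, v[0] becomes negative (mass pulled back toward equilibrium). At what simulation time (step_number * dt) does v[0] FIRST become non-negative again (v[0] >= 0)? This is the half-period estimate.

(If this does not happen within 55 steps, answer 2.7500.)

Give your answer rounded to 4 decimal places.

Answer: 2.0000

Derivation:
Step 0: x=[10.3000] v=[0.0000]
Step 1: x=[10.2901] v=[-0.1976]
Step 2: x=[10.2704] v=[-0.3940]
Step 3: x=[10.2410] v=[-0.5880]
Step 4: x=[10.2021] v=[-0.7784]
Step 5: x=[10.1539] v=[-0.9640]
Step 6: x=[10.0967] v=[-1.1436]
Step 7: x=[10.0309] v=[-1.3161]
Step 8: x=[9.9569] v=[-1.4805]
Step 9: x=[9.8751] v=[-1.6358]
Step 10: x=[9.7861] v=[-1.7810]
Step 11: x=[9.6903] v=[-1.9152]
Step 12: x=[9.5884] v=[-2.0375]
Step 13: x=[9.4810] v=[-2.1472]
Step 14: x=[9.3688] v=[-2.2437]
Step 15: x=[9.2525] v=[-2.3263]
Step 16: x=[9.1328] v=[-2.3946]
Step 17: x=[9.0104] v=[-2.4481]
Step 18: x=[8.8861] v=[-2.4864]
Step 19: x=[8.7606] v=[-2.5094]
Step 20: x=[8.6348] v=[-2.5169]
Step 21: x=[8.5094] v=[-2.5088]
Step 22: x=[8.3851] v=[-2.4853]
Step 23: x=[8.2628] v=[-2.4464]
Step 24: x=[8.1432] v=[-2.3924]
Step 25: x=[8.0270] v=[-2.3236]
Step 26: x=[7.9150] v=[-2.2405]
Step 27: x=[7.8078] v=[-2.1435]
Step 28: x=[7.7061] v=[-2.0333]
Step 29: x=[7.6106] v=[-1.9105]
Step 30: x=[7.5218] v=[-1.7759]
Step 31: x=[7.4403] v=[-1.6304]
Step 32: x=[7.3666] v=[-1.4748]
Step 33: x=[7.3011] v=[-1.3101]
Step 34: x=[7.2442] v=[-1.1373]
Step 35: x=[7.1963] v=[-0.9575]
Step 36: x=[7.1577] v=[-0.7718]
Step 37: x=[7.1286] v=[-0.5813]
Step 38: x=[7.1092] v=[-0.3872]
Step 39: x=[7.0997] v=[-0.1907]
Step 40: x=[7.1001] v=[0.0070]
First v>=0 after going negative at step 40, time=2.0000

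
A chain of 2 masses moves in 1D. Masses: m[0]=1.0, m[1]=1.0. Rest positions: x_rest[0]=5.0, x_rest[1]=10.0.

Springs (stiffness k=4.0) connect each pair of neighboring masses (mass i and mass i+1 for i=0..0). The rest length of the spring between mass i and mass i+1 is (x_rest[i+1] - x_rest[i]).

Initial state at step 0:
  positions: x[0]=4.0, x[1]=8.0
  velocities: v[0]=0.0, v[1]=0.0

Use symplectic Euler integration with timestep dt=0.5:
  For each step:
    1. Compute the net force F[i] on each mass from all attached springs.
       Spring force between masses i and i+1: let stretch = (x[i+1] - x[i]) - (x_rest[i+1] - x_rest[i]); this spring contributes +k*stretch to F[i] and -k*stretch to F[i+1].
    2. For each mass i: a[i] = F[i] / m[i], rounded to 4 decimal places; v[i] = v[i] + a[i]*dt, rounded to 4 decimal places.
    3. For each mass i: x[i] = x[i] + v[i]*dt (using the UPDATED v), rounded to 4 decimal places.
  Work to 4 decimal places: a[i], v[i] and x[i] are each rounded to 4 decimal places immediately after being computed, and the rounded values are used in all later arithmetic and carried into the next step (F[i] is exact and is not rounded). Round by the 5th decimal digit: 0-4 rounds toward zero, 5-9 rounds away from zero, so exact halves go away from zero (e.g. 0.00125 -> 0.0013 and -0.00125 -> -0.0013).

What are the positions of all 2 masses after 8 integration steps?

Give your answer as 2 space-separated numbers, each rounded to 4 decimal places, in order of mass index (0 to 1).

Step 0: x=[4.0000 8.0000] v=[0.0000 0.0000]
Step 1: x=[3.0000 9.0000] v=[-2.0000 2.0000]
Step 2: x=[3.0000 9.0000] v=[0.0000 0.0000]
Step 3: x=[4.0000 8.0000] v=[2.0000 -2.0000]
Step 4: x=[4.0000 8.0000] v=[0.0000 0.0000]
Step 5: x=[3.0000 9.0000] v=[-2.0000 2.0000]
Step 6: x=[3.0000 9.0000] v=[0.0000 0.0000]
Step 7: x=[4.0000 8.0000] v=[2.0000 -2.0000]
Step 8: x=[4.0000 8.0000] v=[0.0000 0.0000]

Answer: 4.0000 8.0000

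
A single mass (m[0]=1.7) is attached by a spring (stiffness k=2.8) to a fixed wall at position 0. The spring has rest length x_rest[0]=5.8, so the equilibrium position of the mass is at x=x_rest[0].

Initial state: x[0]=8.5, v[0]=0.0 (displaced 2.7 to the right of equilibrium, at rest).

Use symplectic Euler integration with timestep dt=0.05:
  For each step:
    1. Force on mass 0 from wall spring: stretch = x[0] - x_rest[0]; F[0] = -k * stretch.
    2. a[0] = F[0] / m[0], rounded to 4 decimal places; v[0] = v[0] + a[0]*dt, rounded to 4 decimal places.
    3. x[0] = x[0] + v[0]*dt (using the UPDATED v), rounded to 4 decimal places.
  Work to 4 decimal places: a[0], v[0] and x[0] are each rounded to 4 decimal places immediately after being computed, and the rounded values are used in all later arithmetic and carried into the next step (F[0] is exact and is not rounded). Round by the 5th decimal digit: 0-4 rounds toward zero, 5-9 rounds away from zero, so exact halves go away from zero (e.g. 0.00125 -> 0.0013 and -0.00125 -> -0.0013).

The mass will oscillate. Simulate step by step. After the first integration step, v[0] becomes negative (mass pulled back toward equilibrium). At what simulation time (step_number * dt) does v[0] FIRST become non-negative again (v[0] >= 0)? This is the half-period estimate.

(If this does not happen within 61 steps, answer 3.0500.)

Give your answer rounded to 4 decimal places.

Answer: 2.4500

Derivation:
Step 0: x=[8.5000] v=[0.0000]
Step 1: x=[8.4889] v=[-0.2224]
Step 2: x=[8.4667] v=[-0.4438]
Step 3: x=[8.4335] v=[-0.6634]
Step 4: x=[8.3895] v=[-0.8803]
Step 5: x=[8.3348] v=[-1.0936]
Step 6: x=[8.2697] v=[-1.3024]
Step 7: x=[8.1944] v=[-1.5058]
Step 8: x=[8.1093] v=[-1.7030]
Step 9: x=[8.0146] v=[-1.8932]
Step 10: x=[7.9108] v=[-2.0756]
Step 11: x=[7.7983] v=[-2.2494]
Step 12: x=[7.6776] v=[-2.4140]
Step 13: x=[7.5492] v=[-2.5686]
Step 14: x=[7.4136] v=[-2.7127]
Step 15: x=[7.2713] v=[-2.8456]
Step 16: x=[7.1230] v=[-2.9668]
Step 17: x=[6.9692] v=[-3.0758]
Step 18: x=[6.8106] v=[-3.1721]
Step 19: x=[6.6478] v=[-3.2553]
Step 20: x=[6.4815] v=[-3.3251]
Step 21: x=[6.3124] v=[-3.3812]
Step 22: x=[6.1412] v=[-3.4234]
Step 23: x=[5.9686] v=[-3.4515]
Step 24: x=[5.7953] v=[-3.4654]
Step 25: x=[5.6221] v=[-3.4650]
Step 26: x=[5.4496] v=[-3.4504]
Step 27: x=[5.2785] v=[-3.4215]
Step 28: x=[5.1096] v=[-3.3786]
Step 29: x=[4.9435] v=[-3.3217]
Step 30: x=[4.7809] v=[-3.2512]
Step 31: x=[4.6225] v=[-3.1673]
Step 32: x=[4.4690] v=[-3.0703]
Step 33: x=[4.3210] v=[-2.9607]
Step 34: x=[4.1791] v=[-2.8389]
Step 35: x=[4.0438] v=[-2.7054]
Step 36: x=[3.9158] v=[-2.5608]
Step 37: x=[3.7955] v=[-2.4056]
Step 38: x=[3.6835] v=[-2.2405]
Step 39: x=[3.5802] v=[-2.0662]
Step 40: x=[3.4860] v=[-1.8834]
Step 41: x=[3.4014] v=[-1.6928]
Step 42: x=[3.3266] v=[-1.4953]
Step 43: x=[3.2620] v=[-1.2916]
Step 44: x=[3.2079] v=[-1.0826]
Step 45: x=[3.1644] v=[-0.8691]
Step 46: x=[3.1318] v=[-0.6521]
Step 47: x=[3.1102] v=[-0.4324]
Step 48: x=[3.0997] v=[-0.2109]
Step 49: x=[3.1003] v=[0.0115]
First v>=0 after going negative at step 49, time=2.4500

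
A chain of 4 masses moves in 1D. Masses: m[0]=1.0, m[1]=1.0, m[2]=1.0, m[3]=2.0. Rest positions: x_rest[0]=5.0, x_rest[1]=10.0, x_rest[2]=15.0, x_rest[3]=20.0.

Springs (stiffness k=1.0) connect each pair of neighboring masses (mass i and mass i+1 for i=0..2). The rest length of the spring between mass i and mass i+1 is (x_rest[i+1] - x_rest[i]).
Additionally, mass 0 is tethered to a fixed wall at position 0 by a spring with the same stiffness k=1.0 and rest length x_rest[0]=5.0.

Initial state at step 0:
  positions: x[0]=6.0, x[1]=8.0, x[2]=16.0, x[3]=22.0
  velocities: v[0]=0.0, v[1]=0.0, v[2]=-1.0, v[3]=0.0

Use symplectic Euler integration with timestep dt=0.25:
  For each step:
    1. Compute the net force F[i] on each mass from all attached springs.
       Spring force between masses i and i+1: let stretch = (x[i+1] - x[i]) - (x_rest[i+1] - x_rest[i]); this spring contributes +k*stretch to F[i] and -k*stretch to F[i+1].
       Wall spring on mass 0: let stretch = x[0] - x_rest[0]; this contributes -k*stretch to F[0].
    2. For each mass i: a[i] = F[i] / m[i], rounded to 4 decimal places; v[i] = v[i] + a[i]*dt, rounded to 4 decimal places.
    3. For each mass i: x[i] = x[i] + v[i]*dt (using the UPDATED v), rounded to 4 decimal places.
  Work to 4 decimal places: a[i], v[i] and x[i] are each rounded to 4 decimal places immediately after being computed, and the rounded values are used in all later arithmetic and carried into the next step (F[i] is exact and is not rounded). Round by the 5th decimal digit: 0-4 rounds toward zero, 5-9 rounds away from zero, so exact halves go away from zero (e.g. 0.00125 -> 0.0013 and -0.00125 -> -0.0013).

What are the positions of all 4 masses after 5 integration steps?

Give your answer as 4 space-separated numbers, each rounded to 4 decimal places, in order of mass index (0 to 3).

Answer: 3.8522 11.3064 14.4546 21.3287

Derivation:
Step 0: x=[6.0000 8.0000 16.0000 22.0000] v=[0.0000 0.0000 -1.0000 0.0000]
Step 1: x=[5.7500 8.3750 15.6250 21.9688] v=[-1.0000 1.5000 -1.5000 -0.1250]
Step 2: x=[5.3047 9.0391 15.1934 21.8956] v=[-1.7813 2.6563 -1.7266 -0.2930]
Step 3: x=[4.7612 9.8544 14.7960 21.7692] v=[-2.1739 3.2613 -1.5896 -0.5058]
Step 4: x=[4.2385 10.6603 14.5256 21.5811] v=[-2.0909 3.2234 -1.0817 -0.7525]
Step 5: x=[3.8522 11.3064 14.4546 21.3287] v=[-1.5451 2.5843 -0.2842 -1.0095]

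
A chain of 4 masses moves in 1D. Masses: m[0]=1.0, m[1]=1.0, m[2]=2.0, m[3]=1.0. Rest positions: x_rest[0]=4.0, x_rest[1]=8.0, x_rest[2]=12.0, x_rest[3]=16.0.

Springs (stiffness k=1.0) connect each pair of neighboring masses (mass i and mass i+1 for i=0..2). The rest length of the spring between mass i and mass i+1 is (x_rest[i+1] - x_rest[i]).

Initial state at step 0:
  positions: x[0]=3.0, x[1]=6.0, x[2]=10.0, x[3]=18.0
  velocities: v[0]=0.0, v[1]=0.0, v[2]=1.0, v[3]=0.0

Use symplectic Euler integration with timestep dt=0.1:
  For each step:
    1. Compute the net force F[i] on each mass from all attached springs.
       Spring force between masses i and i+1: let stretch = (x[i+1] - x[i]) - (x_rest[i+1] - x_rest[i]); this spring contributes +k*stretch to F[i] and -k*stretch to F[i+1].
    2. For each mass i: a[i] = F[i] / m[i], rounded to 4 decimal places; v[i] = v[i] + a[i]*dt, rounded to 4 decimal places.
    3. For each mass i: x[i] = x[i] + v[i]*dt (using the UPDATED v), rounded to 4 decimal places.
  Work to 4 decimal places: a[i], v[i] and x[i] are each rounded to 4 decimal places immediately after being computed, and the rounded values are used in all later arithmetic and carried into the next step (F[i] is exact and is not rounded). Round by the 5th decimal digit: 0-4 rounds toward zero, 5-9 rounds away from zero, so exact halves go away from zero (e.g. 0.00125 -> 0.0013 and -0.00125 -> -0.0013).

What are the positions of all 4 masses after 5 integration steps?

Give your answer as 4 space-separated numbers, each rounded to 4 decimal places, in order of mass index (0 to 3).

Step 0: x=[3.0000 6.0000 10.0000 18.0000] v=[0.0000 0.0000 1.0000 0.0000]
Step 1: x=[2.9900 6.0100 10.1200 17.9600] v=[-0.1000 0.1000 1.2000 -0.4000]
Step 2: x=[2.9702 6.0309 10.2587 17.8816] v=[-0.1980 0.2090 1.3865 -0.7840]
Step 3: x=[2.9410 6.0635 10.4143 17.7670] v=[-0.2919 0.3257 1.5563 -1.1463]
Step 4: x=[2.9030 6.1084 10.5849 17.6188] v=[-0.3797 0.4485 1.7064 -1.4816]
Step 5: x=[2.8571 6.1660 10.7683 17.4403] v=[-0.4592 0.5756 1.8343 -1.7850]

Answer: 2.8571 6.1660 10.7683 17.4403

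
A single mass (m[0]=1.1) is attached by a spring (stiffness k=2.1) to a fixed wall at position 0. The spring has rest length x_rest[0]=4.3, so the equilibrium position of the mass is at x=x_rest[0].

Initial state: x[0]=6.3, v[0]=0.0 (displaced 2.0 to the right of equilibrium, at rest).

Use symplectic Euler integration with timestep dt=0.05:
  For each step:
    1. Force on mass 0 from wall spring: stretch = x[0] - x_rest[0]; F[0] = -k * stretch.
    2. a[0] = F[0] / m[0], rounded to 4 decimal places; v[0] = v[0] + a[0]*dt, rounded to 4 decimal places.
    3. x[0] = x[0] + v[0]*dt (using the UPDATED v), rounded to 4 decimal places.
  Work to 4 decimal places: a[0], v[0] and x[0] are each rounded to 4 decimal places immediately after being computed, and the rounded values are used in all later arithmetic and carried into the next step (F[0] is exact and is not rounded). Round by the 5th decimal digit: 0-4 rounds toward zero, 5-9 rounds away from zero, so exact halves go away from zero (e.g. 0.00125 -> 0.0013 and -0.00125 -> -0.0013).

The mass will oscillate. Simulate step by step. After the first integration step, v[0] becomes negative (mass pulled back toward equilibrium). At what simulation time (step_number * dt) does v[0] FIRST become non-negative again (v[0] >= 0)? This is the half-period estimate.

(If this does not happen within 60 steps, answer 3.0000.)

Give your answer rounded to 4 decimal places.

Answer: 2.3000

Derivation:
Step 0: x=[6.3000] v=[0.0000]
Step 1: x=[6.2905] v=[-0.1909]
Step 2: x=[6.2715] v=[-0.3809]
Step 3: x=[6.2430] v=[-0.5691]
Step 4: x=[6.2053] v=[-0.7546]
Step 5: x=[6.1585] v=[-0.9365]
Step 6: x=[6.1028] v=[-1.1139]
Step 7: x=[6.0385] v=[-1.2860]
Step 8: x=[5.9659] v=[-1.4520]
Step 9: x=[5.8854] v=[-1.6110]
Step 10: x=[5.7973] v=[-1.7623]
Step 11: x=[5.7020] v=[-1.9052]
Step 12: x=[5.6001] v=[-2.0390]
Step 13: x=[5.4919] v=[-2.1631]
Step 14: x=[5.3781] v=[-2.2769]
Step 15: x=[5.2591] v=[-2.3798]
Step 16: x=[5.1355] v=[-2.4714]
Step 17: x=[5.0079] v=[-2.5512]
Step 18: x=[4.8770] v=[-2.6188]
Step 19: x=[4.7433] v=[-2.6739]
Step 20: x=[4.6075] v=[-2.7162]
Step 21: x=[4.4702] v=[-2.7456]
Step 22: x=[4.3321] v=[-2.7618]
Step 23: x=[4.1939] v=[-2.7649]
Step 24: x=[4.0562] v=[-2.7548]
Step 25: x=[3.9196] v=[-2.7315]
Step 26: x=[3.7848] v=[-2.6952]
Step 27: x=[3.6525] v=[-2.6460]
Step 28: x=[3.5233] v=[-2.5842]
Step 29: x=[3.3978] v=[-2.5101]
Step 30: x=[3.2766] v=[-2.4240]
Step 31: x=[3.1603] v=[-2.3263]
Step 32: x=[3.0494] v=[-2.2175]
Step 33: x=[2.9445] v=[-2.0981]
Step 34: x=[2.8461] v=[-1.9687]
Step 35: x=[2.7546] v=[-1.8299]
Step 36: x=[2.6705] v=[-1.6824]
Step 37: x=[2.5942] v=[-1.5269]
Step 38: x=[2.5260] v=[-1.3641]
Step 39: x=[2.4663] v=[-1.1948]
Step 40: x=[2.4153] v=[-1.0198]
Step 41: x=[2.3733] v=[-0.8399]
Step 42: x=[2.3405] v=[-0.6560]
Step 43: x=[2.3171] v=[-0.4690]
Step 44: x=[2.3031] v=[-0.2797]
Step 45: x=[2.2986] v=[-0.0891]
Step 46: x=[2.3037] v=[0.1019]
First v>=0 after going negative at step 46, time=2.3000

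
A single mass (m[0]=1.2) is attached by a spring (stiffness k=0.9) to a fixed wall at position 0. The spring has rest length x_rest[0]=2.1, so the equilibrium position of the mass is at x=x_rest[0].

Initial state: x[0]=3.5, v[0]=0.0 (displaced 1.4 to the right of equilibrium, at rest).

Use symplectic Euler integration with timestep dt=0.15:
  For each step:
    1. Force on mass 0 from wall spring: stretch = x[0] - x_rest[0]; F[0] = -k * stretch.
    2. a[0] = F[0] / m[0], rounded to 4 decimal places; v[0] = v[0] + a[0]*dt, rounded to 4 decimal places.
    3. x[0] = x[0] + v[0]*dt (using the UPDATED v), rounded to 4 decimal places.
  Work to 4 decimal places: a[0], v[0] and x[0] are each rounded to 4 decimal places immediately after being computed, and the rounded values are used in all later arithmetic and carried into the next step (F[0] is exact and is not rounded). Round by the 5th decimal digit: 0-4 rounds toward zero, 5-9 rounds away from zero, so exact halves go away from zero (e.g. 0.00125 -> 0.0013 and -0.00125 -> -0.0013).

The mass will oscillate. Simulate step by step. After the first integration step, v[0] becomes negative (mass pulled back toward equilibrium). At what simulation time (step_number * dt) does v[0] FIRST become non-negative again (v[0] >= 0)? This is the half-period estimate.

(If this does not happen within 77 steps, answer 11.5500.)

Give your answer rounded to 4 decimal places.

Answer: 3.7500

Derivation:
Step 0: x=[3.5000] v=[0.0000]
Step 1: x=[3.4764] v=[-0.1575]
Step 2: x=[3.4296] v=[-0.3123]
Step 3: x=[3.3603] v=[-0.4619]
Step 4: x=[3.2697] v=[-0.6037]
Step 5: x=[3.1594] v=[-0.7353]
Step 6: x=[3.0312] v=[-0.8545]
Step 7: x=[2.8873] v=[-0.9593]
Step 8: x=[2.7301] v=[-1.0479]
Step 9: x=[2.5623] v=[-1.1188]
Step 10: x=[2.3867] v=[-1.1708]
Step 11: x=[2.2062] v=[-1.2031]
Step 12: x=[2.0239] v=[-1.2151]
Step 13: x=[1.8429] v=[-1.2065]
Step 14: x=[1.6663] v=[-1.1776]
Step 15: x=[1.4970] v=[-1.1288]
Step 16: x=[1.3379] v=[-1.0610]
Step 17: x=[1.1916] v=[-0.9753]
Step 18: x=[1.0606] v=[-0.8731]
Step 19: x=[0.9472] v=[-0.7562]
Step 20: x=[0.8532] v=[-0.6265]
Step 21: x=[0.7803] v=[-0.4862]
Step 22: x=[0.7296] v=[-0.3377]
Step 23: x=[0.7021] v=[-0.1835]
Step 24: x=[0.6982] v=[-0.0262]
Step 25: x=[0.7179] v=[0.1315]
First v>=0 after going negative at step 25, time=3.7500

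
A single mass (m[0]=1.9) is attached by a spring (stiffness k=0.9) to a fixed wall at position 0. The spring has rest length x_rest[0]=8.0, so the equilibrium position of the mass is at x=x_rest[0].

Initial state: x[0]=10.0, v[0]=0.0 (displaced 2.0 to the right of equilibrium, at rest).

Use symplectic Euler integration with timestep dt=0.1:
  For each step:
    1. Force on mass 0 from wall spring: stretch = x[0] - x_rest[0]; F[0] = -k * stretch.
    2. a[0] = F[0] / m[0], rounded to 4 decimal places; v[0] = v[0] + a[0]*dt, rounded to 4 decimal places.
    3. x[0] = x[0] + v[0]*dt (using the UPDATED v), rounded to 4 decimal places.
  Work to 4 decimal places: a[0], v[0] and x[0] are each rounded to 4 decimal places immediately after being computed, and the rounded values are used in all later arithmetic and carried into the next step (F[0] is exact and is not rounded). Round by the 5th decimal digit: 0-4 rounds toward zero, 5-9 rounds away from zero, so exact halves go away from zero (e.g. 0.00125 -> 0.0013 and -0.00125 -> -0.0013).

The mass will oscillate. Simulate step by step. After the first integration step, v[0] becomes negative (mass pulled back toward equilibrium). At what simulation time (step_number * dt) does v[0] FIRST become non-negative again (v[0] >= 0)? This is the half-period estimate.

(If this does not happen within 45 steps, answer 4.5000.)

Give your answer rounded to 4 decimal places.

Answer: 4.5000

Derivation:
Step 0: x=[10.0000] v=[0.0000]
Step 1: x=[9.9905] v=[-0.0947]
Step 2: x=[9.9716] v=[-0.1890]
Step 3: x=[9.9434] v=[-0.2824]
Step 4: x=[9.9060] v=[-0.3745]
Step 5: x=[9.8595] v=[-0.4648]
Step 6: x=[9.8042] v=[-0.5529]
Step 7: x=[9.7404] v=[-0.6384]
Step 8: x=[9.6683] v=[-0.7208]
Step 9: x=[9.5883] v=[-0.7998]
Step 10: x=[9.5008] v=[-0.8750]
Step 11: x=[9.4062] v=[-0.9461]
Step 12: x=[9.3049] v=[-1.0127]
Step 13: x=[9.1975] v=[-1.0745]
Step 14: x=[9.0844] v=[-1.1312]
Step 15: x=[8.9661] v=[-1.1826]
Step 16: x=[8.8433] v=[-1.2284]
Step 17: x=[8.7165] v=[-1.2684]
Step 18: x=[8.5863] v=[-1.3023]
Step 19: x=[8.4533] v=[-1.3301]
Step 20: x=[8.3181] v=[-1.3516]
Step 21: x=[8.1814] v=[-1.3667]
Step 22: x=[8.0439] v=[-1.3753]
Step 23: x=[7.9062] v=[-1.3774]
Step 24: x=[7.7689] v=[-1.3730]
Step 25: x=[7.6327] v=[-1.3621]
Step 26: x=[7.4982] v=[-1.3447]
Step 27: x=[7.3661] v=[-1.3209]
Step 28: x=[7.2370] v=[-1.2909]
Step 29: x=[7.1115] v=[-1.2548]
Step 30: x=[6.9902] v=[-1.2127]
Step 31: x=[6.8737] v=[-1.1649]
Step 32: x=[6.7625] v=[-1.1116]
Step 33: x=[6.6572] v=[-1.0530]
Step 34: x=[6.5583] v=[-0.9894]
Step 35: x=[6.4662] v=[-0.9211]
Step 36: x=[6.3814] v=[-0.8485]
Step 37: x=[6.3042] v=[-0.7718]
Step 38: x=[6.2351] v=[-0.6915]
Step 39: x=[6.1743] v=[-0.6079]
Step 40: x=[6.1222] v=[-0.5214]
Step 41: x=[6.0790] v=[-0.4325]
Step 42: x=[6.0449] v=[-0.3415]
Step 43: x=[6.0200] v=[-0.2489]
Step 44: x=[6.0045] v=[-0.1551]
Step 45: x=[5.9984] v=[-0.0606]
v[0] did not become non-negative within 45 steps; using fallback time=4.5000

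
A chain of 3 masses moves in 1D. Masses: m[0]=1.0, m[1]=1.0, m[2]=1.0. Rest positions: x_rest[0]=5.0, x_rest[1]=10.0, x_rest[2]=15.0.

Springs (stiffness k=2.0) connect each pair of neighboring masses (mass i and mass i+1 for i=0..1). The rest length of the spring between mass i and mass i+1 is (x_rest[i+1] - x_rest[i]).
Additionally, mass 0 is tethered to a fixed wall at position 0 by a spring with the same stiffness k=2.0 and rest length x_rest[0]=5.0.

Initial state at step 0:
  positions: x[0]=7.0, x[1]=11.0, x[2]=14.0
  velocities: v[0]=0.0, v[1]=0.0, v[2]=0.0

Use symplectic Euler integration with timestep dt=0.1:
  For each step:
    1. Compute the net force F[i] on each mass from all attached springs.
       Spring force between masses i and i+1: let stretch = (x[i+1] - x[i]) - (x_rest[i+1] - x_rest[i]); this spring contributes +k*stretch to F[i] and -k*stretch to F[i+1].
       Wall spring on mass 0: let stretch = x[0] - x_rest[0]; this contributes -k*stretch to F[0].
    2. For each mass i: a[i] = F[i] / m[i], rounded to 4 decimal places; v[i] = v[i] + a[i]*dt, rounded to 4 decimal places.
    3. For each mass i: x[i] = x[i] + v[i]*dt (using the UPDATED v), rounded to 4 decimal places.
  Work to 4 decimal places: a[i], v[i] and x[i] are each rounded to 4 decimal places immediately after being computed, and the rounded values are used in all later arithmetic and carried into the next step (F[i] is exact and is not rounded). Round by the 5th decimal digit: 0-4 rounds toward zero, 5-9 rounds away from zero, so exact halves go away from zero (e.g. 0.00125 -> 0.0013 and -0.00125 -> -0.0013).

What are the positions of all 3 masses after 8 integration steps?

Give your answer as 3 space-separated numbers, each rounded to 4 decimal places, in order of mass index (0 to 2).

Answer: 5.2282 10.3637 15.2026

Derivation:
Step 0: x=[7.0000 11.0000 14.0000] v=[0.0000 0.0000 0.0000]
Step 1: x=[6.9400 10.9800 14.0400] v=[-0.6000 -0.2000 0.4000]
Step 2: x=[6.8220 10.9404 14.1188] v=[-1.1800 -0.3960 0.7880]
Step 3: x=[6.6499 10.8820 14.2340] v=[-1.7207 -0.5840 1.1523]
Step 4: x=[6.4295 10.8060 14.3822] v=[-2.2043 -0.7600 1.4819]
Step 5: x=[6.1680 10.7140 14.5589] v=[-2.6149 -0.9201 1.7667]
Step 6: x=[5.8741 10.6080 14.7587] v=[-2.9393 -1.0603 1.9977]
Step 7: x=[5.5574 10.4903 14.9755] v=[-3.1673 -1.1769 2.1676]
Step 8: x=[5.2282 10.3637 15.2026] v=[-3.2922 -1.2664 2.2706]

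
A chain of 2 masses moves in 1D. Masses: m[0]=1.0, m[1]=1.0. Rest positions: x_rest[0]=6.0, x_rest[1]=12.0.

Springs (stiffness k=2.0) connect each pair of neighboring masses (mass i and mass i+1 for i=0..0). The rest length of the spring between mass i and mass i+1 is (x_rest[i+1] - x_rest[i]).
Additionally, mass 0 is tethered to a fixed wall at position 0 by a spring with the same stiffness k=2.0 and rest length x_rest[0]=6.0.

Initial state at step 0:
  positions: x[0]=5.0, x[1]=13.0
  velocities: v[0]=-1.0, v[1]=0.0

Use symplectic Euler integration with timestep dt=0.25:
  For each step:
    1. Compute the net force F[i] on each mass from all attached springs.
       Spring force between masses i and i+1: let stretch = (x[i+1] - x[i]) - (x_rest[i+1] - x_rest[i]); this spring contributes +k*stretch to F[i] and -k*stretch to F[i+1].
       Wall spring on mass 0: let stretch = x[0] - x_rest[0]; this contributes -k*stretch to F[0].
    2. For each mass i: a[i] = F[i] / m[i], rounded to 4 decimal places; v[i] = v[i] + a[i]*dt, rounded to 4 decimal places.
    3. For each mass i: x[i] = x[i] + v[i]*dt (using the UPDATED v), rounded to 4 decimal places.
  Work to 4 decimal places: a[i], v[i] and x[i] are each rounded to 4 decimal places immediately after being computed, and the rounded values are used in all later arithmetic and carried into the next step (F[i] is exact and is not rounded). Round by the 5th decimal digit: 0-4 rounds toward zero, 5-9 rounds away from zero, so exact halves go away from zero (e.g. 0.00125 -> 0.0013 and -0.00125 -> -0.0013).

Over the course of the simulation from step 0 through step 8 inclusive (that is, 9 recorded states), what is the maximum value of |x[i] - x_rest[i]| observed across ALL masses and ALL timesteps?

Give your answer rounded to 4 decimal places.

Step 0: x=[5.0000 13.0000] v=[-1.0000 0.0000]
Step 1: x=[5.1250 12.7500] v=[0.5000 -1.0000]
Step 2: x=[5.5625 12.2969] v=[1.7500 -1.8125]
Step 3: x=[6.1465 11.7520] v=[2.3360 -2.1797]
Step 4: x=[6.6629 11.2564] v=[2.0655 -1.9825]
Step 5: x=[6.9206 10.9366] v=[1.0308 -1.2793]
Step 6: x=[6.8152 10.8648] v=[-0.4215 -0.2873]
Step 7: x=[6.3641 11.0368] v=[-1.8043 0.6879]
Step 8: x=[5.7016 11.3747] v=[-2.6500 1.3516]
Max displacement = 1.1352

Answer: 1.1352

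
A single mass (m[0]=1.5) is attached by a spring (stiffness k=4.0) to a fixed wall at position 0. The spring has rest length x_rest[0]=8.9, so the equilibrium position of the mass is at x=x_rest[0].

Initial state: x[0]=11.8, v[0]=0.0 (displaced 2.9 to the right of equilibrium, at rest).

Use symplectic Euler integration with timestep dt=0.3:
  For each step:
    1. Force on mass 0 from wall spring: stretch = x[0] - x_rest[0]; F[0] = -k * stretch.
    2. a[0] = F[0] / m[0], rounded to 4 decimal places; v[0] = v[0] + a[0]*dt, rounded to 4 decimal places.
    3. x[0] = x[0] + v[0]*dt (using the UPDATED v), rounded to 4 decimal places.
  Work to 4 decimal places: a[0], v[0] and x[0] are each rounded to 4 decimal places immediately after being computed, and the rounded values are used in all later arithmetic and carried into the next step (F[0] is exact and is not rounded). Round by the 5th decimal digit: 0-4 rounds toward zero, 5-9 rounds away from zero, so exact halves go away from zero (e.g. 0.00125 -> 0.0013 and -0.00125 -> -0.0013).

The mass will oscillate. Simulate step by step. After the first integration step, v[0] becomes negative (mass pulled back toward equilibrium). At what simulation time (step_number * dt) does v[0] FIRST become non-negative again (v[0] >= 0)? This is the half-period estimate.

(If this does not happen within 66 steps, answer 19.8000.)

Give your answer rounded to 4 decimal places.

Answer: 2.1000

Derivation:
Step 0: x=[11.8000] v=[0.0000]
Step 1: x=[11.1040] v=[-2.3200]
Step 2: x=[9.8790] v=[-4.0832]
Step 3: x=[8.4191] v=[-4.8664]
Step 4: x=[7.0746] v=[-4.4817]
Step 5: x=[6.1682] v=[-3.0214]
Step 6: x=[5.9174] v=[-0.8360]
Step 7: x=[6.3824] v=[1.5501]
First v>=0 after going negative at step 7, time=2.1000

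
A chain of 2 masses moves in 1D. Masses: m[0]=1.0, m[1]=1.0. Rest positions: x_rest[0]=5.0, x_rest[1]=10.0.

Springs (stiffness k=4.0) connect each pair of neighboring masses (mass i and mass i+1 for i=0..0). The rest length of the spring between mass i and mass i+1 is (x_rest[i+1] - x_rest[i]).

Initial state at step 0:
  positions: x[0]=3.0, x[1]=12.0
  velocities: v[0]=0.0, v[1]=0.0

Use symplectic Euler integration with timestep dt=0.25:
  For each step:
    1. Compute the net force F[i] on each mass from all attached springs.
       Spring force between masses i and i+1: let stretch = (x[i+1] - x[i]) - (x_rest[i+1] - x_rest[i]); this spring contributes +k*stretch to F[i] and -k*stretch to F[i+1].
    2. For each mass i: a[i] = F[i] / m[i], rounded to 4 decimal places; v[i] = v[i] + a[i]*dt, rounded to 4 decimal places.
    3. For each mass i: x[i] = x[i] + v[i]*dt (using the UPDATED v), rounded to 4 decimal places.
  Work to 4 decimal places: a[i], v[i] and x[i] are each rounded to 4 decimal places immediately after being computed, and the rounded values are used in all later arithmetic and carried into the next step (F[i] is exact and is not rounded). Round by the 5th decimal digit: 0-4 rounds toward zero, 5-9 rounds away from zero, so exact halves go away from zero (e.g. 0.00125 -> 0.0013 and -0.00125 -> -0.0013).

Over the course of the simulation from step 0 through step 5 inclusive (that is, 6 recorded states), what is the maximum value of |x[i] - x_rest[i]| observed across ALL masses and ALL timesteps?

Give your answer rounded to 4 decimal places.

Step 0: x=[3.0000 12.0000] v=[0.0000 0.0000]
Step 1: x=[4.0000 11.0000] v=[4.0000 -4.0000]
Step 2: x=[5.5000 9.5000] v=[6.0000 -6.0000]
Step 3: x=[6.7500 8.2500] v=[5.0000 -5.0000]
Step 4: x=[7.1250 7.8750] v=[1.5000 -1.5000]
Step 5: x=[6.4375 8.5625] v=[-2.7500 2.7500]
Max displacement = 2.1250

Answer: 2.1250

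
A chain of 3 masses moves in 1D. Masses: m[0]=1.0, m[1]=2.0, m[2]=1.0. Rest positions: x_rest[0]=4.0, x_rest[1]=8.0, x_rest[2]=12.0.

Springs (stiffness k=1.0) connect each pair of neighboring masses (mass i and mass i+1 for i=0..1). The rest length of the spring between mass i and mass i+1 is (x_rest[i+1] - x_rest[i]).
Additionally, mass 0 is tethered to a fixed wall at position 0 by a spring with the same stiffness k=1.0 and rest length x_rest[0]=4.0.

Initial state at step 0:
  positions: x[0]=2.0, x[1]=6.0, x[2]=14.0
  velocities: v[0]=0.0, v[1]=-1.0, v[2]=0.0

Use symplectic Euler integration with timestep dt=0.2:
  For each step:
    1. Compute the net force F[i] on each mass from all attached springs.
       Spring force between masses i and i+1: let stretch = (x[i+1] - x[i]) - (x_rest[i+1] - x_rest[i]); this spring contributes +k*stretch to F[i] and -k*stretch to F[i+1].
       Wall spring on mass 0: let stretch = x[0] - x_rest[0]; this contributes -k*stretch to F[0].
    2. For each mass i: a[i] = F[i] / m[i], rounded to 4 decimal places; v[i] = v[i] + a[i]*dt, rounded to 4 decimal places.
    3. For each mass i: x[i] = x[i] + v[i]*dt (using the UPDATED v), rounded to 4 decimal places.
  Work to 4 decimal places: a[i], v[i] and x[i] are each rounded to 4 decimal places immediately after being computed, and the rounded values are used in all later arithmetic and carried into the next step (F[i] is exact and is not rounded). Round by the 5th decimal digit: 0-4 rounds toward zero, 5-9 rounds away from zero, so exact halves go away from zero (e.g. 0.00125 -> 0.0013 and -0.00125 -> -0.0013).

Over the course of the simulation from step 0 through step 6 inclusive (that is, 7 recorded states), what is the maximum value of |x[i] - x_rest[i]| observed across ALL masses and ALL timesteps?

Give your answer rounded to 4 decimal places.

Step 0: x=[2.0000 6.0000 14.0000] v=[0.0000 -1.0000 0.0000]
Step 1: x=[2.0800 5.8800 13.8400] v=[0.4000 -0.6000 -0.8000]
Step 2: x=[2.2288 5.8432 13.5216] v=[0.7440 -0.1840 -1.5920]
Step 3: x=[2.4330 5.8877 13.0561] v=[1.0211 0.2224 -2.3277]
Step 4: x=[2.6781 6.0065 12.4638] v=[1.2254 0.5938 -2.9614]
Step 5: x=[2.9492 6.1878 11.7732] v=[1.3555 0.9067 -3.4529]
Step 6: x=[3.2319 6.4161 11.0192] v=[1.4134 1.1414 -3.7700]
Max displacement = 2.1568

Answer: 2.1568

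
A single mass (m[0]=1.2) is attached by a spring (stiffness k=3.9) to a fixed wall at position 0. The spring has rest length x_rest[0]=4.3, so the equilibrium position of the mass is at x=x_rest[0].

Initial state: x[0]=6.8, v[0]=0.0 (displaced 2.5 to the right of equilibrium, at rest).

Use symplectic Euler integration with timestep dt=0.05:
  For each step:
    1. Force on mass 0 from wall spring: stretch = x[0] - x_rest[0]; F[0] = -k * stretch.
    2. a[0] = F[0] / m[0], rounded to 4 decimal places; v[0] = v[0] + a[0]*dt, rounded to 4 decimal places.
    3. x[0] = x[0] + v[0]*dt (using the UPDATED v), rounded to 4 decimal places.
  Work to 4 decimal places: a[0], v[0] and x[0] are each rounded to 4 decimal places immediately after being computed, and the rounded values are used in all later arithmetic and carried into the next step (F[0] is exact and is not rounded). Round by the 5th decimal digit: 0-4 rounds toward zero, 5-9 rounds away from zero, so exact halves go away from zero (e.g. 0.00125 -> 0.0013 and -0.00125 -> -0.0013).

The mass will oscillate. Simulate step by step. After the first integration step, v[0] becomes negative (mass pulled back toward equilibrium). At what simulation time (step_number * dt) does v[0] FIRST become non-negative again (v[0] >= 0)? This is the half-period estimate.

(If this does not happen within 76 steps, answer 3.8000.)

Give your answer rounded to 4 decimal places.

Answer: 1.7500

Derivation:
Step 0: x=[6.8000] v=[0.0000]
Step 1: x=[6.7797] v=[-0.4063]
Step 2: x=[6.7392] v=[-0.8093]
Step 3: x=[6.6789] v=[-1.2057]
Step 4: x=[6.5993] v=[-1.5923]
Step 5: x=[6.5010] v=[-1.9659]
Step 6: x=[6.3848] v=[-2.3236]
Step 7: x=[6.2517] v=[-2.6624]
Step 8: x=[6.1027] v=[-2.9796]
Step 9: x=[5.9391] v=[-3.2725]
Step 10: x=[5.7622] v=[-3.5389]
Step 11: x=[5.5734] v=[-3.7765]
Step 12: x=[5.3742] v=[-3.9834]
Step 13: x=[5.1663] v=[-4.1580]
Step 14: x=[4.9514] v=[-4.2988]
Step 15: x=[4.7312] v=[-4.4047]
Step 16: x=[4.5075] v=[-4.4748]
Step 17: x=[4.2821] v=[-4.5085]
Step 18: x=[4.0568] v=[-4.5056]
Step 19: x=[3.8335] v=[-4.4661]
Step 20: x=[3.6140] v=[-4.3903]
Step 21: x=[3.4001] v=[-4.2788]
Step 22: x=[3.1935] v=[-4.1326]
Step 23: x=[2.9959] v=[-3.9528]
Step 24: x=[2.8089] v=[-3.7409]
Step 25: x=[2.6340] v=[-3.4986]
Step 26: x=[2.4726] v=[-3.2279]
Step 27: x=[2.3261] v=[-2.9309]
Step 28: x=[2.1956] v=[-2.6101]
Step 29: x=[2.0822] v=[-2.2681]
Step 30: x=[1.9868] v=[-1.9077]
Step 31: x=[1.9102] v=[-1.5318]
Step 32: x=[1.8530] v=[-1.1435]
Step 33: x=[1.8157] v=[-0.7459]
Step 34: x=[1.7986] v=[-0.3422]
Step 35: x=[1.8018] v=[0.0643]
First v>=0 after going negative at step 35, time=1.7500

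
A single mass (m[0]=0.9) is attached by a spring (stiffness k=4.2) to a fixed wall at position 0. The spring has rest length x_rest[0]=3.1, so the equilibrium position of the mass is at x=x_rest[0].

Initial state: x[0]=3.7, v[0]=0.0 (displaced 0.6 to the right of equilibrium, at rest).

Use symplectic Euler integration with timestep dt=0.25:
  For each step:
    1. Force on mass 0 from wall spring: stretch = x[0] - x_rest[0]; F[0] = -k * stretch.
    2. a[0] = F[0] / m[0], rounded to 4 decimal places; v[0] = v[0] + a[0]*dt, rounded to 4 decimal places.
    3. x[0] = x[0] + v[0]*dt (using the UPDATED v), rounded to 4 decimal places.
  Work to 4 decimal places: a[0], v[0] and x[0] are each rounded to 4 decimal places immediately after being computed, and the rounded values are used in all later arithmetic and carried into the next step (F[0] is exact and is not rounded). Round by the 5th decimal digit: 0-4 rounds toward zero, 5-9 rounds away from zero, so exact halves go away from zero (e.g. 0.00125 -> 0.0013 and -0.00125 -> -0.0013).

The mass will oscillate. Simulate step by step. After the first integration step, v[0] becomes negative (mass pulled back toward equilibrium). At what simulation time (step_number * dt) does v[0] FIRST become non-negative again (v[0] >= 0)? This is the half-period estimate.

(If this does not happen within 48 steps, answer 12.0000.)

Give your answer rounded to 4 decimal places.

Answer: 1.5000

Derivation:
Step 0: x=[3.7000] v=[0.0000]
Step 1: x=[3.5250] v=[-0.7000]
Step 2: x=[3.2261] v=[-1.1958]
Step 3: x=[2.8904] v=[-1.3429]
Step 4: x=[2.6158] v=[-1.0984]
Step 5: x=[2.4824] v=[-0.5335]
Step 6: x=[2.5292] v=[0.1870]
First v>=0 after going negative at step 6, time=1.5000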